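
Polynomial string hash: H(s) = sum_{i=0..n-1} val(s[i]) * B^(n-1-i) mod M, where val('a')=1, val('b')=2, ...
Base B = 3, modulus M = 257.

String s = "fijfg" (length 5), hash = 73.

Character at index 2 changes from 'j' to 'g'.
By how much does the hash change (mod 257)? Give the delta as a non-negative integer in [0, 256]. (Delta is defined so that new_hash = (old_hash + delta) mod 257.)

Answer: 230

Derivation:
Delta formula: (val(new) - val(old)) * B^(n-1-k) mod M
  val('g') - val('j') = 7 - 10 = -3
  B^(n-1-k) = 3^2 mod 257 = 9
  Delta = -3 * 9 mod 257 = 230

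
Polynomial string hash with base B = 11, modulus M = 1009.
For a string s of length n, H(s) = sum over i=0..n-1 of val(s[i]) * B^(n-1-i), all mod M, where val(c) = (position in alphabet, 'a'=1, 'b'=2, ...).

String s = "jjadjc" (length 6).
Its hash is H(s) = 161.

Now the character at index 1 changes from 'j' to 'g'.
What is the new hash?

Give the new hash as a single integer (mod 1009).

Answer: 634

Derivation:
val('j') = 10, val('g') = 7
Position k = 1, exponent = n-1-k = 4
B^4 mod M = 11^4 mod 1009 = 515
Delta = (7 - 10) * 515 mod 1009 = 473
New hash = (161 + 473) mod 1009 = 634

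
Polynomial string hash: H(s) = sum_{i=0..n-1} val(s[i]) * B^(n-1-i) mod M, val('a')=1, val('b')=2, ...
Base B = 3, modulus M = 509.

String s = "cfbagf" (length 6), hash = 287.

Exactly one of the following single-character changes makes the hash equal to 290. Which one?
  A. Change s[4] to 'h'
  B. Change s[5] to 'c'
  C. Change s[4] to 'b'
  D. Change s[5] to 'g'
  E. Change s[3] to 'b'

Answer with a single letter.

Option A: s[4]='g'->'h', delta=(8-7)*3^1 mod 509 = 3, hash=287+3 mod 509 = 290 <-- target
Option B: s[5]='f'->'c', delta=(3-6)*3^0 mod 509 = 506, hash=287+506 mod 509 = 284
Option C: s[4]='g'->'b', delta=(2-7)*3^1 mod 509 = 494, hash=287+494 mod 509 = 272
Option D: s[5]='f'->'g', delta=(7-6)*3^0 mod 509 = 1, hash=287+1 mod 509 = 288
Option E: s[3]='a'->'b', delta=(2-1)*3^2 mod 509 = 9, hash=287+9 mod 509 = 296

Answer: A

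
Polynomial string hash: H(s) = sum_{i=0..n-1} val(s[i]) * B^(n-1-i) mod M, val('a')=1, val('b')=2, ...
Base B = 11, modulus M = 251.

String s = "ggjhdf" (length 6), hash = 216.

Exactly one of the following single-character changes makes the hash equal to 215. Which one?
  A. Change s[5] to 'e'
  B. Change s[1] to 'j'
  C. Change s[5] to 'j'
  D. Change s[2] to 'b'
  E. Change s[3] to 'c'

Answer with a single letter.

Answer: A

Derivation:
Option A: s[5]='f'->'e', delta=(5-6)*11^0 mod 251 = 250, hash=216+250 mod 251 = 215 <-- target
Option B: s[1]='g'->'j', delta=(10-7)*11^4 mod 251 = 249, hash=216+249 mod 251 = 214
Option C: s[5]='f'->'j', delta=(10-6)*11^0 mod 251 = 4, hash=216+4 mod 251 = 220
Option D: s[2]='j'->'b', delta=(2-10)*11^3 mod 251 = 145, hash=216+145 mod 251 = 110
Option E: s[3]='h'->'c', delta=(3-8)*11^2 mod 251 = 148, hash=216+148 mod 251 = 113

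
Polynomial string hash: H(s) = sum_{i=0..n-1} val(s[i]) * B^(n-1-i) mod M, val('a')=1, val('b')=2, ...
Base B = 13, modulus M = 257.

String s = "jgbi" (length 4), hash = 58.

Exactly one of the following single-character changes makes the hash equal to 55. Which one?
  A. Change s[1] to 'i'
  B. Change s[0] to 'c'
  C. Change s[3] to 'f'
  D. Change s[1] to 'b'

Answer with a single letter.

Option A: s[1]='g'->'i', delta=(9-7)*13^2 mod 257 = 81, hash=58+81 mod 257 = 139
Option B: s[0]='j'->'c', delta=(3-10)*13^3 mod 257 = 41, hash=58+41 mod 257 = 99
Option C: s[3]='i'->'f', delta=(6-9)*13^0 mod 257 = 254, hash=58+254 mod 257 = 55 <-- target
Option D: s[1]='g'->'b', delta=(2-7)*13^2 mod 257 = 183, hash=58+183 mod 257 = 241

Answer: C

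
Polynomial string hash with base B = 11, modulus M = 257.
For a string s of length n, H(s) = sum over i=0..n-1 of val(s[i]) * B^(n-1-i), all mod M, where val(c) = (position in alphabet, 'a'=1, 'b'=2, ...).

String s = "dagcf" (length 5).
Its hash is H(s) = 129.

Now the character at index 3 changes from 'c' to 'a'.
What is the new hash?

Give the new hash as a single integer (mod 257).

val('c') = 3, val('a') = 1
Position k = 3, exponent = n-1-k = 1
B^1 mod M = 11^1 mod 257 = 11
Delta = (1 - 3) * 11 mod 257 = 235
New hash = (129 + 235) mod 257 = 107

Answer: 107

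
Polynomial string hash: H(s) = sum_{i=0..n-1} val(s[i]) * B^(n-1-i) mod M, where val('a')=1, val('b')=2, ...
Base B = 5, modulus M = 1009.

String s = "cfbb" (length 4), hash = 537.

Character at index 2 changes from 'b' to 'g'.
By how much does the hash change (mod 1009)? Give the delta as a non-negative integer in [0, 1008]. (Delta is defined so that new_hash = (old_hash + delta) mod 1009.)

Delta formula: (val(new) - val(old)) * B^(n-1-k) mod M
  val('g') - val('b') = 7 - 2 = 5
  B^(n-1-k) = 5^1 mod 1009 = 5
  Delta = 5 * 5 mod 1009 = 25

Answer: 25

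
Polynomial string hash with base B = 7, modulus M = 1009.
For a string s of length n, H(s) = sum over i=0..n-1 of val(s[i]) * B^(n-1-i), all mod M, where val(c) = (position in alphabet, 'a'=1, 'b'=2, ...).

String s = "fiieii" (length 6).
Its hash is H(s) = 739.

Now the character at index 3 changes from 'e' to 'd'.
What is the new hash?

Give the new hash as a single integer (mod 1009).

val('e') = 5, val('d') = 4
Position k = 3, exponent = n-1-k = 2
B^2 mod M = 7^2 mod 1009 = 49
Delta = (4 - 5) * 49 mod 1009 = 960
New hash = (739 + 960) mod 1009 = 690

Answer: 690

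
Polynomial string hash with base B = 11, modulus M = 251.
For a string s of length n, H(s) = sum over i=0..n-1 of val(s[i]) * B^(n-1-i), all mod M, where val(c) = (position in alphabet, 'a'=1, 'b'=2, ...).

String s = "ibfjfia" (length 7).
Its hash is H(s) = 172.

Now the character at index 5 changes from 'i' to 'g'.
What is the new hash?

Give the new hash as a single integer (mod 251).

val('i') = 9, val('g') = 7
Position k = 5, exponent = n-1-k = 1
B^1 mod M = 11^1 mod 251 = 11
Delta = (7 - 9) * 11 mod 251 = 229
New hash = (172 + 229) mod 251 = 150

Answer: 150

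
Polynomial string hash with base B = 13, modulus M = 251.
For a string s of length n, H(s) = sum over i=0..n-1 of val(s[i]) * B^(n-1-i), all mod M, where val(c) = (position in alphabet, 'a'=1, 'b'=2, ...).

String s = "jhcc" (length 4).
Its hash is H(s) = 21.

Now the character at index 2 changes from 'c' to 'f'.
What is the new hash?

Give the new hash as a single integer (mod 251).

Answer: 60

Derivation:
val('c') = 3, val('f') = 6
Position k = 2, exponent = n-1-k = 1
B^1 mod M = 13^1 mod 251 = 13
Delta = (6 - 3) * 13 mod 251 = 39
New hash = (21 + 39) mod 251 = 60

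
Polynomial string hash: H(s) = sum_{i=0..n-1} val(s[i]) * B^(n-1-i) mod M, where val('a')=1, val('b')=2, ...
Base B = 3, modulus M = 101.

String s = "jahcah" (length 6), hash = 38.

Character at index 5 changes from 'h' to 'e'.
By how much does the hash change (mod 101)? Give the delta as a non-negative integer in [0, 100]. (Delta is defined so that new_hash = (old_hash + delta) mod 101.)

Answer: 98

Derivation:
Delta formula: (val(new) - val(old)) * B^(n-1-k) mod M
  val('e') - val('h') = 5 - 8 = -3
  B^(n-1-k) = 3^0 mod 101 = 1
  Delta = -3 * 1 mod 101 = 98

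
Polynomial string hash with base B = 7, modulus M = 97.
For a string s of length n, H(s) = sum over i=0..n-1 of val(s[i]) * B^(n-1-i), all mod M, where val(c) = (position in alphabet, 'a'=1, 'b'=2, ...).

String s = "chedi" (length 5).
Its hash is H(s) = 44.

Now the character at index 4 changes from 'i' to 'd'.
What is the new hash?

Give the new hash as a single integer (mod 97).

Answer: 39

Derivation:
val('i') = 9, val('d') = 4
Position k = 4, exponent = n-1-k = 0
B^0 mod M = 7^0 mod 97 = 1
Delta = (4 - 9) * 1 mod 97 = 92
New hash = (44 + 92) mod 97 = 39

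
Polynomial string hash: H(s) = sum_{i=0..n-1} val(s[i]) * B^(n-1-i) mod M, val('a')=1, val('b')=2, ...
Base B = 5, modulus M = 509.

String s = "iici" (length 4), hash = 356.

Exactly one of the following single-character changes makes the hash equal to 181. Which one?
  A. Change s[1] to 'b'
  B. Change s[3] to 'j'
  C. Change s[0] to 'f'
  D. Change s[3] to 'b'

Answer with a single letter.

Option A: s[1]='i'->'b', delta=(2-9)*5^2 mod 509 = 334, hash=356+334 mod 509 = 181 <-- target
Option B: s[3]='i'->'j', delta=(10-9)*5^0 mod 509 = 1, hash=356+1 mod 509 = 357
Option C: s[0]='i'->'f', delta=(6-9)*5^3 mod 509 = 134, hash=356+134 mod 509 = 490
Option D: s[3]='i'->'b', delta=(2-9)*5^0 mod 509 = 502, hash=356+502 mod 509 = 349

Answer: A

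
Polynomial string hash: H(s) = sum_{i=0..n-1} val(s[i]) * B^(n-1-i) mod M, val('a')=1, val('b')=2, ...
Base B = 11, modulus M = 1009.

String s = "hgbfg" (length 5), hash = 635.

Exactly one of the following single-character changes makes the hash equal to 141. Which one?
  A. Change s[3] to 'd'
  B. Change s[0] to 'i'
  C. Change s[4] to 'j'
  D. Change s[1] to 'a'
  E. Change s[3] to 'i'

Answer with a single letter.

Option A: s[3]='f'->'d', delta=(4-6)*11^1 mod 1009 = 987, hash=635+987 mod 1009 = 613
Option B: s[0]='h'->'i', delta=(9-8)*11^4 mod 1009 = 515, hash=635+515 mod 1009 = 141 <-- target
Option C: s[4]='g'->'j', delta=(10-7)*11^0 mod 1009 = 3, hash=635+3 mod 1009 = 638
Option D: s[1]='g'->'a', delta=(1-7)*11^3 mod 1009 = 86, hash=635+86 mod 1009 = 721
Option E: s[3]='f'->'i', delta=(9-6)*11^1 mod 1009 = 33, hash=635+33 mod 1009 = 668

Answer: B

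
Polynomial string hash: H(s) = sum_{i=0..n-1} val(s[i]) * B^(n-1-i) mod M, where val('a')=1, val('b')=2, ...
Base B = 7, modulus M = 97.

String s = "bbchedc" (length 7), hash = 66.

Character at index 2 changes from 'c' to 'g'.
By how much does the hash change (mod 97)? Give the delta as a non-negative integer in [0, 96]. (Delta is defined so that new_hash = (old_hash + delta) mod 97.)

Delta formula: (val(new) - val(old)) * B^(n-1-k) mod M
  val('g') - val('c') = 7 - 3 = 4
  B^(n-1-k) = 7^4 mod 97 = 73
  Delta = 4 * 73 mod 97 = 1

Answer: 1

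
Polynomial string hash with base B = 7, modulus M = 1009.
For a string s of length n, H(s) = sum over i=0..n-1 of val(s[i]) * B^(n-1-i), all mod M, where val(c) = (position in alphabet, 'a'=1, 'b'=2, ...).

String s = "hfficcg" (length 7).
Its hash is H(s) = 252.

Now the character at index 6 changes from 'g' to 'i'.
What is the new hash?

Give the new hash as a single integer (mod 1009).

Answer: 254

Derivation:
val('g') = 7, val('i') = 9
Position k = 6, exponent = n-1-k = 0
B^0 mod M = 7^0 mod 1009 = 1
Delta = (9 - 7) * 1 mod 1009 = 2
New hash = (252 + 2) mod 1009 = 254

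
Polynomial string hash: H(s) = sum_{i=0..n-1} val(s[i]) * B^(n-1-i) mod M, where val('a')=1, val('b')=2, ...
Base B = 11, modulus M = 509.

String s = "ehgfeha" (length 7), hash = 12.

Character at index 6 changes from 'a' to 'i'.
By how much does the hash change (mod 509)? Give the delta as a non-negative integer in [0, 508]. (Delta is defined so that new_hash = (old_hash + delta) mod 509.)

Delta formula: (val(new) - val(old)) * B^(n-1-k) mod M
  val('i') - val('a') = 9 - 1 = 8
  B^(n-1-k) = 11^0 mod 509 = 1
  Delta = 8 * 1 mod 509 = 8

Answer: 8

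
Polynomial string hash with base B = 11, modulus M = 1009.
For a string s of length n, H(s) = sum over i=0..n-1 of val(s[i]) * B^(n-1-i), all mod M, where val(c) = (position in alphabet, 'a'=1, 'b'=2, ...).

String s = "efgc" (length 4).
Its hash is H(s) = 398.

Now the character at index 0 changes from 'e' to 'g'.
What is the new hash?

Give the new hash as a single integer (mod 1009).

val('e') = 5, val('g') = 7
Position k = 0, exponent = n-1-k = 3
B^3 mod M = 11^3 mod 1009 = 322
Delta = (7 - 5) * 322 mod 1009 = 644
New hash = (398 + 644) mod 1009 = 33

Answer: 33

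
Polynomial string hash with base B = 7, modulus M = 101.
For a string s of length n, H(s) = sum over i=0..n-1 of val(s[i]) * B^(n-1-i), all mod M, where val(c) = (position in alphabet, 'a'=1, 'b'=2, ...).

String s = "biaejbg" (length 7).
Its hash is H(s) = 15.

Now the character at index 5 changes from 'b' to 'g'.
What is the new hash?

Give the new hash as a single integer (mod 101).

Answer: 50

Derivation:
val('b') = 2, val('g') = 7
Position k = 5, exponent = n-1-k = 1
B^1 mod M = 7^1 mod 101 = 7
Delta = (7 - 2) * 7 mod 101 = 35
New hash = (15 + 35) mod 101 = 50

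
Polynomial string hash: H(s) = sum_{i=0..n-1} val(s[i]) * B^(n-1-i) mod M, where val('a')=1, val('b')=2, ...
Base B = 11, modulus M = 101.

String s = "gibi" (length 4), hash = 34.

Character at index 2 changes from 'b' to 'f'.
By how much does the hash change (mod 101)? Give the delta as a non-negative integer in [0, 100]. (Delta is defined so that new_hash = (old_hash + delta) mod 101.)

Delta formula: (val(new) - val(old)) * B^(n-1-k) mod M
  val('f') - val('b') = 6 - 2 = 4
  B^(n-1-k) = 11^1 mod 101 = 11
  Delta = 4 * 11 mod 101 = 44

Answer: 44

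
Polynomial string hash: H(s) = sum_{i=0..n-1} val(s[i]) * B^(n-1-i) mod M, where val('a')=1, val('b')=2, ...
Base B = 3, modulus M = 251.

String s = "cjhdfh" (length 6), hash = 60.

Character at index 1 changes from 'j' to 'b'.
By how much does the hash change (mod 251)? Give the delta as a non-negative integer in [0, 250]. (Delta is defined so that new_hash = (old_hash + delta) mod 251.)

Answer: 105

Derivation:
Delta formula: (val(new) - val(old)) * B^(n-1-k) mod M
  val('b') - val('j') = 2 - 10 = -8
  B^(n-1-k) = 3^4 mod 251 = 81
  Delta = -8 * 81 mod 251 = 105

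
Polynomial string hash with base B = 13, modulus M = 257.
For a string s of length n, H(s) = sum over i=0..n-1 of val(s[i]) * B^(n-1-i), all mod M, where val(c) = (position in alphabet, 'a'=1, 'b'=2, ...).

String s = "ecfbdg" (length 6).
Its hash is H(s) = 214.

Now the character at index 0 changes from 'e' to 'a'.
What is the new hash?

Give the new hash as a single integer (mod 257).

Answer: 245

Derivation:
val('e') = 5, val('a') = 1
Position k = 0, exponent = n-1-k = 5
B^5 mod M = 13^5 mod 257 = 185
Delta = (1 - 5) * 185 mod 257 = 31
New hash = (214 + 31) mod 257 = 245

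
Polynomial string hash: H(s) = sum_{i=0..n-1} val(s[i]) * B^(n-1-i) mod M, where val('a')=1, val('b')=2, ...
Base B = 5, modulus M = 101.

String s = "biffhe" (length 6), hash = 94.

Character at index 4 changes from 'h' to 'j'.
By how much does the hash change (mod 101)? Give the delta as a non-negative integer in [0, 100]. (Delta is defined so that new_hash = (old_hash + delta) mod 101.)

Delta formula: (val(new) - val(old)) * B^(n-1-k) mod M
  val('j') - val('h') = 10 - 8 = 2
  B^(n-1-k) = 5^1 mod 101 = 5
  Delta = 2 * 5 mod 101 = 10

Answer: 10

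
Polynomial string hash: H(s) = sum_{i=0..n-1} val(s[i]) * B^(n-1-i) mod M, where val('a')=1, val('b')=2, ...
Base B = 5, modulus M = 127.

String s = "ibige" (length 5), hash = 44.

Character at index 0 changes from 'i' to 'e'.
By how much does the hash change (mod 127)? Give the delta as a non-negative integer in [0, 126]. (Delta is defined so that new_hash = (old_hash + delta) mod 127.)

Answer: 40

Derivation:
Delta formula: (val(new) - val(old)) * B^(n-1-k) mod M
  val('e') - val('i') = 5 - 9 = -4
  B^(n-1-k) = 5^4 mod 127 = 117
  Delta = -4 * 117 mod 127 = 40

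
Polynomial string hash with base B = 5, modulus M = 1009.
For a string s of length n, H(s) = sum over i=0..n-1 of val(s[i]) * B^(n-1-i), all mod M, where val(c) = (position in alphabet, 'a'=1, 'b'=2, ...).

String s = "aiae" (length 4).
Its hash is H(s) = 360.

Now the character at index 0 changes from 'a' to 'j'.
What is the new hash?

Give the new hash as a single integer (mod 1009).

Answer: 476

Derivation:
val('a') = 1, val('j') = 10
Position k = 0, exponent = n-1-k = 3
B^3 mod M = 5^3 mod 1009 = 125
Delta = (10 - 1) * 125 mod 1009 = 116
New hash = (360 + 116) mod 1009 = 476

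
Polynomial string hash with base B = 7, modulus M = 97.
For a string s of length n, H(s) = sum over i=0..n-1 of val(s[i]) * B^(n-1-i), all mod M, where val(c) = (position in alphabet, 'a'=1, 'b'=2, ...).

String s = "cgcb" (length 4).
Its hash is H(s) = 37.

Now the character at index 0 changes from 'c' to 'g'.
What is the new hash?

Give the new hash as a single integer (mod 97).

Answer: 51

Derivation:
val('c') = 3, val('g') = 7
Position k = 0, exponent = n-1-k = 3
B^3 mod M = 7^3 mod 97 = 52
Delta = (7 - 3) * 52 mod 97 = 14
New hash = (37 + 14) mod 97 = 51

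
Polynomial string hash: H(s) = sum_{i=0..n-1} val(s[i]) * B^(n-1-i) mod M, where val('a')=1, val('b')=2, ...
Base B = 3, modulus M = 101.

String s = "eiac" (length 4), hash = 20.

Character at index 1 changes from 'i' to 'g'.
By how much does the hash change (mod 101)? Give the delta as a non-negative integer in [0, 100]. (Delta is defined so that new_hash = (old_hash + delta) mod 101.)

Delta formula: (val(new) - val(old)) * B^(n-1-k) mod M
  val('g') - val('i') = 7 - 9 = -2
  B^(n-1-k) = 3^2 mod 101 = 9
  Delta = -2 * 9 mod 101 = 83

Answer: 83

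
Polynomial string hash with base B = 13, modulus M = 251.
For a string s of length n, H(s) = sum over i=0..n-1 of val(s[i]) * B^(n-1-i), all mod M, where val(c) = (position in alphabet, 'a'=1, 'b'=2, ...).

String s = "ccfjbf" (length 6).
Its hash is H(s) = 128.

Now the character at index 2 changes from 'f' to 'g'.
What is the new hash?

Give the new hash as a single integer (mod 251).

val('f') = 6, val('g') = 7
Position k = 2, exponent = n-1-k = 3
B^3 mod M = 13^3 mod 251 = 189
Delta = (7 - 6) * 189 mod 251 = 189
New hash = (128 + 189) mod 251 = 66

Answer: 66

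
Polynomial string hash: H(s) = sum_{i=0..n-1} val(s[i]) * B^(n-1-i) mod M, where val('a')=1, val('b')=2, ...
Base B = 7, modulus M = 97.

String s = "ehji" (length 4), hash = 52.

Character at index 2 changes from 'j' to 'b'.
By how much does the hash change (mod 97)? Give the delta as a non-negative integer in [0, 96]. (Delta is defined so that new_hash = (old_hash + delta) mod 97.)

Answer: 41

Derivation:
Delta formula: (val(new) - val(old)) * B^(n-1-k) mod M
  val('b') - val('j') = 2 - 10 = -8
  B^(n-1-k) = 7^1 mod 97 = 7
  Delta = -8 * 7 mod 97 = 41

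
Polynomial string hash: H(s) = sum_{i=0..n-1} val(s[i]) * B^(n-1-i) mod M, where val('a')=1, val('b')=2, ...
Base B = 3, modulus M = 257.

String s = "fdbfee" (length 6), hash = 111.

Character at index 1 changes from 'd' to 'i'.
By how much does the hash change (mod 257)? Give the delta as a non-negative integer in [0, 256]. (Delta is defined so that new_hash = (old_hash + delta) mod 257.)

Delta formula: (val(new) - val(old)) * B^(n-1-k) mod M
  val('i') - val('d') = 9 - 4 = 5
  B^(n-1-k) = 3^4 mod 257 = 81
  Delta = 5 * 81 mod 257 = 148

Answer: 148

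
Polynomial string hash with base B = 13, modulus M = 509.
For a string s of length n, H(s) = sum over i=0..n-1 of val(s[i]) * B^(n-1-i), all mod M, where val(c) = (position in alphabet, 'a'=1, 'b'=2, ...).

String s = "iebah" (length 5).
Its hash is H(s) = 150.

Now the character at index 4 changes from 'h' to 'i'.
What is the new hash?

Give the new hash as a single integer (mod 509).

Answer: 151

Derivation:
val('h') = 8, val('i') = 9
Position k = 4, exponent = n-1-k = 0
B^0 mod M = 13^0 mod 509 = 1
Delta = (9 - 8) * 1 mod 509 = 1
New hash = (150 + 1) mod 509 = 151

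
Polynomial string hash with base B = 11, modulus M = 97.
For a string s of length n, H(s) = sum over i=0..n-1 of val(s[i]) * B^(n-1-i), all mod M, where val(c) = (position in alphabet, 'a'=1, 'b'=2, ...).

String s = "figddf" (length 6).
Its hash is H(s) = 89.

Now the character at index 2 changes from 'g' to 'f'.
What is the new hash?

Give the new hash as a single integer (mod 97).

Answer: 19

Derivation:
val('g') = 7, val('f') = 6
Position k = 2, exponent = n-1-k = 3
B^3 mod M = 11^3 mod 97 = 70
Delta = (6 - 7) * 70 mod 97 = 27
New hash = (89 + 27) mod 97 = 19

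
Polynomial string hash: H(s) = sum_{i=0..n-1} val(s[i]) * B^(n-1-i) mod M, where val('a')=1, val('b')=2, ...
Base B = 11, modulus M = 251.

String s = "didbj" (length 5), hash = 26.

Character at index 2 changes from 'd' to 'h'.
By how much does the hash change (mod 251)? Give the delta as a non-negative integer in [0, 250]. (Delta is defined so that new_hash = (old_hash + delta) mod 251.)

Answer: 233

Derivation:
Delta formula: (val(new) - val(old)) * B^(n-1-k) mod M
  val('h') - val('d') = 8 - 4 = 4
  B^(n-1-k) = 11^2 mod 251 = 121
  Delta = 4 * 121 mod 251 = 233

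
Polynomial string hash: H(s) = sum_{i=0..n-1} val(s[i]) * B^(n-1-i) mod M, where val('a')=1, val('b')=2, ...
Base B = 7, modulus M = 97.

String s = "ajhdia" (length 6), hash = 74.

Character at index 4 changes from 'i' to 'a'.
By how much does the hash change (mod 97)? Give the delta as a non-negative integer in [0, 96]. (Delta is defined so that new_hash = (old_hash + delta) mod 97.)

Delta formula: (val(new) - val(old)) * B^(n-1-k) mod M
  val('a') - val('i') = 1 - 9 = -8
  B^(n-1-k) = 7^1 mod 97 = 7
  Delta = -8 * 7 mod 97 = 41

Answer: 41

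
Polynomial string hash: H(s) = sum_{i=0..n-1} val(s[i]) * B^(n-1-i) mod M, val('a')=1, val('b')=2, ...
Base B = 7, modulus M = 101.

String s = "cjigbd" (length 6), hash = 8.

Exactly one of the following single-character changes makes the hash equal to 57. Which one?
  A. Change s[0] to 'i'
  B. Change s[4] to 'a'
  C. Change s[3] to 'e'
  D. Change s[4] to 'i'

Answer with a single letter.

Answer: D

Derivation:
Option A: s[0]='c'->'i', delta=(9-3)*7^5 mod 101 = 44, hash=8+44 mod 101 = 52
Option B: s[4]='b'->'a', delta=(1-2)*7^1 mod 101 = 94, hash=8+94 mod 101 = 1
Option C: s[3]='g'->'e', delta=(5-7)*7^2 mod 101 = 3, hash=8+3 mod 101 = 11
Option D: s[4]='b'->'i', delta=(9-2)*7^1 mod 101 = 49, hash=8+49 mod 101 = 57 <-- target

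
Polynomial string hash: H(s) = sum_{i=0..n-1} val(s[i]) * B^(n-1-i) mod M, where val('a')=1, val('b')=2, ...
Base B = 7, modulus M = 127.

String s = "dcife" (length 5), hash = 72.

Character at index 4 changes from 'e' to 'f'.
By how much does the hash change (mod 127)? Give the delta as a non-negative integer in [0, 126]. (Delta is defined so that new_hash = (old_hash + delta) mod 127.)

Answer: 1

Derivation:
Delta formula: (val(new) - val(old)) * B^(n-1-k) mod M
  val('f') - val('e') = 6 - 5 = 1
  B^(n-1-k) = 7^0 mod 127 = 1
  Delta = 1 * 1 mod 127 = 1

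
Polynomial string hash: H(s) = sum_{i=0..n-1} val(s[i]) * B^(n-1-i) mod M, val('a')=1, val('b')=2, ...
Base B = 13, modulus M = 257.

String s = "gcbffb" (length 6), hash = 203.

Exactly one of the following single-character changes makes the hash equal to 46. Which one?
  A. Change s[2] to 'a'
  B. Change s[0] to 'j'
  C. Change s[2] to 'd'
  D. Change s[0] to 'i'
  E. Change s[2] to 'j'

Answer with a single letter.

Answer: E

Derivation:
Option A: s[2]='b'->'a', delta=(1-2)*13^3 mod 257 = 116, hash=203+116 mod 257 = 62
Option B: s[0]='g'->'j', delta=(10-7)*13^5 mod 257 = 41, hash=203+41 mod 257 = 244
Option C: s[2]='b'->'d', delta=(4-2)*13^3 mod 257 = 25, hash=203+25 mod 257 = 228
Option D: s[0]='g'->'i', delta=(9-7)*13^5 mod 257 = 113, hash=203+113 mod 257 = 59
Option E: s[2]='b'->'j', delta=(10-2)*13^3 mod 257 = 100, hash=203+100 mod 257 = 46 <-- target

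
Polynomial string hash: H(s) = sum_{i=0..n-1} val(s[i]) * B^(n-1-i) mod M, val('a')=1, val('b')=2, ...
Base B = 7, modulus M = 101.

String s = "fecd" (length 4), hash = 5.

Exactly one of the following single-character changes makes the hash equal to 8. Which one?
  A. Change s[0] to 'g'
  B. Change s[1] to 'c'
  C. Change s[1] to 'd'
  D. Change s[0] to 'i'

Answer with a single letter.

Answer: B

Derivation:
Option A: s[0]='f'->'g', delta=(7-6)*7^3 mod 101 = 40, hash=5+40 mod 101 = 45
Option B: s[1]='e'->'c', delta=(3-5)*7^2 mod 101 = 3, hash=5+3 mod 101 = 8 <-- target
Option C: s[1]='e'->'d', delta=(4-5)*7^2 mod 101 = 52, hash=5+52 mod 101 = 57
Option D: s[0]='f'->'i', delta=(9-6)*7^3 mod 101 = 19, hash=5+19 mod 101 = 24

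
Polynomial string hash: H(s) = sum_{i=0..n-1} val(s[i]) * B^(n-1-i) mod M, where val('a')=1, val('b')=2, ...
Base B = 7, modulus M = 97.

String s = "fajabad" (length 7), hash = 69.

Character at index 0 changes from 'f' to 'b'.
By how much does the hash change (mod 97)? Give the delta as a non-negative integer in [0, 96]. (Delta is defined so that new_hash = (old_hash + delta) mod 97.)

Answer: 48

Derivation:
Delta formula: (val(new) - val(old)) * B^(n-1-k) mod M
  val('b') - val('f') = 2 - 6 = -4
  B^(n-1-k) = 7^6 mod 97 = 85
  Delta = -4 * 85 mod 97 = 48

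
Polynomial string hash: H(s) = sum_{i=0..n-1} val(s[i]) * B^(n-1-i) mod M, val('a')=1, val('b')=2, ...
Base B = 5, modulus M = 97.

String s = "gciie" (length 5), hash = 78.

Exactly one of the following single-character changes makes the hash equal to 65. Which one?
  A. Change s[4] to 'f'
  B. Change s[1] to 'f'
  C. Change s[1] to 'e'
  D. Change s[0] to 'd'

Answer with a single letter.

Answer: B

Derivation:
Option A: s[4]='e'->'f', delta=(6-5)*5^0 mod 97 = 1, hash=78+1 mod 97 = 79
Option B: s[1]='c'->'f', delta=(6-3)*5^3 mod 97 = 84, hash=78+84 mod 97 = 65 <-- target
Option C: s[1]='c'->'e', delta=(5-3)*5^3 mod 97 = 56, hash=78+56 mod 97 = 37
Option D: s[0]='g'->'d', delta=(4-7)*5^4 mod 97 = 65, hash=78+65 mod 97 = 46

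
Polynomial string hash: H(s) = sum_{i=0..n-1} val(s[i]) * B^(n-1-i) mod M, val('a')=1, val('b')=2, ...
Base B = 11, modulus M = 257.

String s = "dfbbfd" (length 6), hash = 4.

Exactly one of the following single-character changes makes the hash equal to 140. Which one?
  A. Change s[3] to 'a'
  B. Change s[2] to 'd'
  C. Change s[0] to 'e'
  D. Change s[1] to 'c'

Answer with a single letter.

Option A: s[3]='b'->'a', delta=(1-2)*11^2 mod 257 = 136, hash=4+136 mod 257 = 140 <-- target
Option B: s[2]='b'->'d', delta=(4-2)*11^3 mod 257 = 92, hash=4+92 mod 257 = 96
Option C: s[0]='d'->'e', delta=(5-4)*11^5 mod 257 = 169, hash=4+169 mod 257 = 173
Option D: s[1]='f'->'c', delta=(3-6)*11^4 mod 257 = 24, hash=4+24 mod 257 = 28

Answer: A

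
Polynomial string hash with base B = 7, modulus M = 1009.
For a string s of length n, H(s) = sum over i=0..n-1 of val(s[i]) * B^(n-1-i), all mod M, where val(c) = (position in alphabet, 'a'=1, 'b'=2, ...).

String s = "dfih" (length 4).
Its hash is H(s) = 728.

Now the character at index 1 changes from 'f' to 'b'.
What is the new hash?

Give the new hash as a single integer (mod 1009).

Answer: 532

Derivation:
val('f') = 6, val('b') = 2
Position k = 1, exponent = n-1-k = 2
B^2 mod M = 7^2 mod 1009 = 49
Delta = (2 - 6) * 49 mod 1009 = 813
New hash = (728 + 813) mod 1009 = 532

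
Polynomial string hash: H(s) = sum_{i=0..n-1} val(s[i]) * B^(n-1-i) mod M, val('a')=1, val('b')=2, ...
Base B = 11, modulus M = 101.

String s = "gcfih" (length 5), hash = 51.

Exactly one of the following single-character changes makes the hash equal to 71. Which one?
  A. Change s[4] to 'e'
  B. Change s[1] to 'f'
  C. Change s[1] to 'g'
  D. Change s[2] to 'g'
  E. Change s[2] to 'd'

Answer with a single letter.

Answer: D

Derivation:
Option A: s[4]='h'->'e', delta=(5-8)*11^0 mod 101 = 98, hash=51+98 mod 101 = 48
Option B: s[1]='c'->'f', delta=(6-3)*11^3 mod 101 = 54, hash=51+54 mod 101 = 4
Option C: s[1]='c'->'g', delta=(7-3)*11^3 mod 101 = 72, hash=51+72 mod 101 = 22
Option D: s[2]='f'->'g', delta=(7-6)*11^2 mod 101 = 20, hash=51+20 mod 101 = 71 <-- target
Option E: s[2]='f'->'d', delta=(4-6)*11^2 mod 101 = 61, hash=51+61 mod 101 = 11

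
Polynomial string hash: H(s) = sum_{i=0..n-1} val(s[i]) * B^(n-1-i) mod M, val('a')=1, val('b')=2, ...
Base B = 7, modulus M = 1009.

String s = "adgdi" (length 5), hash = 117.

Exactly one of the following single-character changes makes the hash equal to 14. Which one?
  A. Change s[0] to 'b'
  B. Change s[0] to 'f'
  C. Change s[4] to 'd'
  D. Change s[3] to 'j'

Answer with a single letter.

Option A: s[0]='a'->'b', delta=(2-1)*7^4 mod 1009 = 383, hash=117+383 mod 1009 = 500
Option B: s[0]='a'->'f', delta=(6-1)*7^4 mod 1009 = 906, hash=117+906 mod 1009 = 14 <-- target
Option C: s[4]='i'->'d', delta=(4-9)*7^0 mod 1009 = 1004, hash=117+1004 mod 1009 = 112
Option D: s[3]='d'->'j', delta=(10-4)*7^1 mod 1009 = 42, hash=117+42 mod 1009 = 159

Answer: B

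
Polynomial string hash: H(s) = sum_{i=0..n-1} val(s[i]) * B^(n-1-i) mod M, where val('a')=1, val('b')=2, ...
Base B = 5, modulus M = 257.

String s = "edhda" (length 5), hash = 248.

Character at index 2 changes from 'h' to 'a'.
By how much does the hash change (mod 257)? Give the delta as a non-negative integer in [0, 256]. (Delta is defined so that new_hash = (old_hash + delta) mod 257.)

Answer: 82

Derivation:
Delta formula: (val(new) - val(old)) * B^(n-1-k) mod M
  val('a') - val('h') = 1 - 8 = -7
  B^(n-1-k) = 5^2 mod 257 = 25
  Delta = -7 * 25 mod 257 = 82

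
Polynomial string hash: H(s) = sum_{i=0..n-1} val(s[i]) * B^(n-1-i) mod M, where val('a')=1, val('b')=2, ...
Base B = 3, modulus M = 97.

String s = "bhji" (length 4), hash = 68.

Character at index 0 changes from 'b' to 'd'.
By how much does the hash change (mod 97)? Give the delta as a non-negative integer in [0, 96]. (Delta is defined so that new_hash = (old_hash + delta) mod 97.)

Delta formula: (val(new) - val(old)) * B^(n-1-k) mod M
  val('d') - val('b') = 4 - 2 = 2
  B^(n-1-k) = 3^3 mod 97 = 27
  Delta = 2 * 27 mod 97 = 54

Answer: 54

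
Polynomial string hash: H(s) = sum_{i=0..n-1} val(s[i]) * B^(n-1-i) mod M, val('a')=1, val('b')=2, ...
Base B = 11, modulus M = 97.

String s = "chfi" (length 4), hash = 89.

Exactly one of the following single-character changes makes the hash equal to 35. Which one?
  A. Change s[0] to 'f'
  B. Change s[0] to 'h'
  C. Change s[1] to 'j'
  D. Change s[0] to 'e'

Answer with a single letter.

Answer: D

Derivation:
Option A: s[0]='c'->'f', delta=(6-3)*11^3 mod 97 = 16, hash=89+16 mod 97 = 8
Option B: s[0]='c'->'h', delta=(8-3)*11^3 mod 97 = 59, hash=89+59 mod 97 = 51
Option C: s[1]='h'->'j', delta=(10-8)*11^2 mod 97 = 48, hash=89+48 mod 97 = 40
Option D: s[0]='c'->'e', delta=(5-3)*11^3 mod 97 = 43, hash=89+43 mod 97 = 35 <-- target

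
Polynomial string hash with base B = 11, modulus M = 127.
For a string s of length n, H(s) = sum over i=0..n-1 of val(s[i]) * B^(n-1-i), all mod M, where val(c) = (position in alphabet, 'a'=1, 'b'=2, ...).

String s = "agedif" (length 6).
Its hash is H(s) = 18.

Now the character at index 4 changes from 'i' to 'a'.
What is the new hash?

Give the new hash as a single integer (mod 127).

val('i') = 9, val('a') = 1
Position k = 4, exponent = n-1-k = 1
B^1 mod M = 11^1 mod 127 = 11
Delta = (1 - 9) * 11 mod 127 = 39
New hash = (18 + 39) mod 127 = 57

Answer: 57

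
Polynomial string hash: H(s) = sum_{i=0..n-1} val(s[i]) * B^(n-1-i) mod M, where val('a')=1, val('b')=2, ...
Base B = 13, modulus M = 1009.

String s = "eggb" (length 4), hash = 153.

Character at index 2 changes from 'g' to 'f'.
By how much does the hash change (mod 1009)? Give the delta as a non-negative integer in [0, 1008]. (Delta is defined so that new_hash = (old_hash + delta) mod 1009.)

Answer: 996

Derivation:
Delta formula: (val(new) - val(old)) * B^(n-1-k) mod M
  val('f') - val('g') = 6 - 7 = -1
  B^(n-1-k) = 13^1 mod 1009 = 13
  Delta = -1 * 13 mod 1009 = 996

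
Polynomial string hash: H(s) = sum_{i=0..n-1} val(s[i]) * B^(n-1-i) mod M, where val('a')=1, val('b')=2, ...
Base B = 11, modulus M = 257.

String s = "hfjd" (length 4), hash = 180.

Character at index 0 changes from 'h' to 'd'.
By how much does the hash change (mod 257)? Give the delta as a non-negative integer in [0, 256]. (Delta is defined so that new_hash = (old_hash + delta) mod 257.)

Delta formula: (val(new) - val(old)) * B^(n-1-k) mod M
  val('d') - val('h') = 4 - 8 = -4
  B^(n-1-k) = 11^3 mod 257 = 46
  Delta = -4 * 46 mod 257 = 73

Answer: 73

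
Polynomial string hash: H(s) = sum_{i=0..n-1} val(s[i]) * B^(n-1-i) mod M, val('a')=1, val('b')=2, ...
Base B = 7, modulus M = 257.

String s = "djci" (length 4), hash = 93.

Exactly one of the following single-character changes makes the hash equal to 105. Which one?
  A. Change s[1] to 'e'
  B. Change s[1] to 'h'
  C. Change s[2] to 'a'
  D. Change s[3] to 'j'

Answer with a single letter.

Option A: s[1]='j'->'e', delta=(5-10)*7^2 mod 257 = 12, hash=93+12 mod 257 = 105 <-- target
Option B: s[1]='j'->'h', delta=(8-10)*7^2 mod 257 = 159, hash=93+159 mod 257 = 252
Option C: s[2]='c'->'a', delta=(1-3)*7^1 mod 257 = 243, hash=93+243 mod 257 = 79
Option D: s[3]='i'->'j', delta=(10-9)*7^0 mod 257 = 1, hash=93+1 mod 257 = 94

Answer: A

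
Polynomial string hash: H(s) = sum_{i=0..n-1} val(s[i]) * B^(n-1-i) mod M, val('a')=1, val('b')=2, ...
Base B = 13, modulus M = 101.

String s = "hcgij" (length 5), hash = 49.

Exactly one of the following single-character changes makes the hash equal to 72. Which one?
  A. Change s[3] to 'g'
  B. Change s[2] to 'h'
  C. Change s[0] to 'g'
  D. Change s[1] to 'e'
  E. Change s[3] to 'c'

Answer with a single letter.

Option A: s[3]='i'->'g', delta=(7-9)*13^1 mod 101 = 75, hash=49+75 mod 101 = 23
Option B: s[2]='g'->'h', delta=(8-7)*13^2 mod 101 = 68, hash=49+68 mod 101 = 16
Option C: s[0]='h'->'g', delta=(7-8)*13^4 mod 101 = 22, hash=49+22 mod 101 = 71
Option D: s[1]='c'->'e', delta=(5-3)*13^3 mod 101 = 51, hash=49+51 mod 101 = 100
Option E: s[3]='i'->'c', delta=(3-9)*13^1 mod 101 = 23, hash=49+23 mod 101 = 72 <-- target

Answer: E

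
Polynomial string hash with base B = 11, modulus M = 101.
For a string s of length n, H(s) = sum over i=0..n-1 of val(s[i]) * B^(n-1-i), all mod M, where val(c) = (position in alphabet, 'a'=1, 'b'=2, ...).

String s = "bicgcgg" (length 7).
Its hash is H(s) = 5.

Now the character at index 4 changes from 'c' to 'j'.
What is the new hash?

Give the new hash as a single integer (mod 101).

Answer: 44

Derivation:
val('c') = 3, val('j') = 10
Position k = 4, exponent = n-1-k = 2
B^2 mod M = 11^2 mod 101 = 20
Delta = (10 - 3) * 20 mod 101 = 39
New hash = (5 + 39) mod 101 = 44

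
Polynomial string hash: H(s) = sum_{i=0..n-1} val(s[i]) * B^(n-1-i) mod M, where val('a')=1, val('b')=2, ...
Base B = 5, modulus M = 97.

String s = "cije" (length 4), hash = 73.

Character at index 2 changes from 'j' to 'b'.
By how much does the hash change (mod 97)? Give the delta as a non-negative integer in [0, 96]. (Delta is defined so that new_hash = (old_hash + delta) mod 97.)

Delta formula: (val(new) - val(old)) * B^(n-1-k) mod M
  val('b') - val('j') = 2 - 10 = -8
  B^(n-1-k) = 5^1 mod 97 = 5
  Delta = -8 * 5 mod 97 = 57

Answer: 57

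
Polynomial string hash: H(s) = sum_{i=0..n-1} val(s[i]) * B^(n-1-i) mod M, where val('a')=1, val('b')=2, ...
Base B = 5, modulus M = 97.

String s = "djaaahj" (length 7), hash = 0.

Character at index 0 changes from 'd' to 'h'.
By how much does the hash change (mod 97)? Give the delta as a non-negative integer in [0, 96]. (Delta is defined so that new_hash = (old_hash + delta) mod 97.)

Answer: 32

Derivation:
Delta formula: (val(new) - val(old)) * B^(n-1-k) mod M
  val('h') - val('d') = 8 - 4 = 4
  B^(n-1-k) = 5^6 mod 97 = 8
  Delta = 4 * 8 mod 97 = 32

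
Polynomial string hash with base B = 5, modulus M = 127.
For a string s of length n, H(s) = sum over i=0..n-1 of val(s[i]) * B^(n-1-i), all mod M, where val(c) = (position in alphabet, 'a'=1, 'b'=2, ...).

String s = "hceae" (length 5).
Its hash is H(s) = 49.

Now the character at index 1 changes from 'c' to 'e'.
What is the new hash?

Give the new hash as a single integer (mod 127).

Answer: 45

Derivation:
val('c') = 3, val('e') = 5
Position k = 1, exponent = n-1-k = 3
B^3 mod M = 5^3 mod 127 = 125
Delta = (5 - 3) * 125 mod 127 = 123
New hash = (49 + 123) mod 127 = 45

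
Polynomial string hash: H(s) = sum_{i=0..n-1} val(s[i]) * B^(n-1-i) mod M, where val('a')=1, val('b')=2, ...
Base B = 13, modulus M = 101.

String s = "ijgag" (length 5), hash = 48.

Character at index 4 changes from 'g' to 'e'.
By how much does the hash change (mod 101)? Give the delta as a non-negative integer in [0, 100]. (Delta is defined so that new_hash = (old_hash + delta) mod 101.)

Answer: 99

Derivation:
Delta formula: (val(new) - val(old)) * B^(n-1-k) mod M
  val('e') - val('g') = 5 - 7 = -2
  B^(n-1-k) = 13^0 mod 101 = 1
  Delta = -2 * 1 mod 101 = 99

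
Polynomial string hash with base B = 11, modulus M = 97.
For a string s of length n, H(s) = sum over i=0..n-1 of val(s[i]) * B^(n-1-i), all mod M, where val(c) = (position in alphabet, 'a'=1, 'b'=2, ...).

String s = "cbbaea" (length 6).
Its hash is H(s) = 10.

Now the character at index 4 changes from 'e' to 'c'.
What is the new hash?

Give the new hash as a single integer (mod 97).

Answer: 85

Derivation:
val('e') = 5, val('c') = 3
Position k = 4, exponent = n-1-k = 1
B^1 mod M = 11^1 mod 97 = 11
Delta = (3 - 5) * 11 mod 97 = 75
New hash = (10 + 75) mod 97 = 85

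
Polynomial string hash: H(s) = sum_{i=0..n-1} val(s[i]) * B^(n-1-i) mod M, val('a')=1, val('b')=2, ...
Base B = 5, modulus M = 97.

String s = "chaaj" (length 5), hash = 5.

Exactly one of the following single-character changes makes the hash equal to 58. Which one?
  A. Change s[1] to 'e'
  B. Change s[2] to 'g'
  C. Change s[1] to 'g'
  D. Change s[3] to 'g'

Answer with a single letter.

Answer: B

Derivation:
Option A: s[1]='h'->'e', delta=(5-8)*5^3 mod 97 = 13, hash=5+13 mod 97 = 18
Option B: s[2]='a'->'g', delta=(7-1)*5^2 mod 97 = 53, hash=5+53 mod 97 = 58 <-- target
Option C: s[1]='h'->'g', delta=(7-8)*5^3 mod 97 = 69, hash=5+69 mod 97 = 74
Option D: s[3]='a'->'g', delta=(7-1)*5^1 mod 97 = 30, hash=5+30 mod 97 = 35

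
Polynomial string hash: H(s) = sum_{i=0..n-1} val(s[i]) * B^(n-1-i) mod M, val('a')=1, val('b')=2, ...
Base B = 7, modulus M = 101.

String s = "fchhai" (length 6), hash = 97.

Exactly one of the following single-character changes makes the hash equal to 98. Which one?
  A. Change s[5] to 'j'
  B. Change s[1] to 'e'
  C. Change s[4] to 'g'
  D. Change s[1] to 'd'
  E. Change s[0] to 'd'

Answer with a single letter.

Answer: A

Derivation:
Option A: s[5]='i'->'j', delta=(10-9)*7^0 mod 101 = 1, hash=97+1 mod 101 = 98 <-- target
Option B: s[1]='c'->'e', delta=(5-3)*7^4 mod 101 = 55, hash=97+55 mod 101 = 51
Option C: s[4]='a'->'g', delta=(7-1)*7^1 mod 101 = 42, hash=97+42 mod 101 = 38
Option D: s[1]='c'->'d', delta=(4-3)*7^4 mod 101 = 78, hash=97+78 mod 101 = 74
Option E: s[0]='f'->'d', delta=(4-6)*7^5 mod 101 = 19, hash=97+19 mod 101 = 15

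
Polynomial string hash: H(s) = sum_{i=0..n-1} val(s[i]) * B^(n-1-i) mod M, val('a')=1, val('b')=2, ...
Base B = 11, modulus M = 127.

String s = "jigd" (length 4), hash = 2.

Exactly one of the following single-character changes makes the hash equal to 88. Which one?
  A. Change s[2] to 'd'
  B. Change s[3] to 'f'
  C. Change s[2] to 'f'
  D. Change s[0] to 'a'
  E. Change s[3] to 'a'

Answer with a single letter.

Option A: s[2]='g'->'d', delta=(4-7)*11^1 mod 127 = 94, hash=2+94 mod 127 = 96
Option B: s[3]='d'->'f', delta=(6-4)*11^0 mod 127 = 2, hash=2+2 mod 127 = 4
Option C: s[2]='g'->'f', delta=(6-7)*11^1 mod 127 = 116, hash=2+116 mod 127 = 118
Option D: s[0]='j'->'a', delta=(1-10)*11^3 mod 127 = 86, hash=2+86 mod 127 = 88 <-- target
Option E: s[3]='d'->'a', delta=(1-4)*11^0 mod 127 = 124, hash=2+124 mod 127 = 126

Answer: D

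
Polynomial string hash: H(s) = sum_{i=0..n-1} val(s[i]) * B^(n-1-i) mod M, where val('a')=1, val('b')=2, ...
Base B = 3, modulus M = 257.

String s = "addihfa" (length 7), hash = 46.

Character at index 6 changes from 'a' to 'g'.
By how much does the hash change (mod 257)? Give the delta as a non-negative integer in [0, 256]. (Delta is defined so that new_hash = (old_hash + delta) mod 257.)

Answer: 6

Derivation:
Delta formula: (val(new) - val(old)) * B^(n-1-k) mod M
  val('g') - val('a') = 7 - 1 = 6
  B^(n-1-k) = 3^0 mod 257 = 1
  Delta = 6 * 1 mod 257 = 6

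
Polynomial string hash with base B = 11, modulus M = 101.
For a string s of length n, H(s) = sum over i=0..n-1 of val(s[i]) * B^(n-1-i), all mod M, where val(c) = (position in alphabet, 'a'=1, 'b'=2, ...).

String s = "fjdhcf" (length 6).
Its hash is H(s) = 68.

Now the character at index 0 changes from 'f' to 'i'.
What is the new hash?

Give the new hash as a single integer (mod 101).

Answer: 37

Derivation:
val('f') = 6, val('i') = 9
Position k = 0, exponent = n-1-k = 5
B^5 mod M = 11^5 mod 101 = 57
Delta = (9 - 6) * 57 mod 101 = 70
New hash = (68 + 70) mod 101 = 37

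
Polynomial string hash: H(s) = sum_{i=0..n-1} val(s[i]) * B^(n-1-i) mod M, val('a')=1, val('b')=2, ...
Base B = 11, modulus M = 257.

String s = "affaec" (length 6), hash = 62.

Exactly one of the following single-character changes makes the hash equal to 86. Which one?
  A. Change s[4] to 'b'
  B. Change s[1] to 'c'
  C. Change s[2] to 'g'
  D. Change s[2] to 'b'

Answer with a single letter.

Option A: s[4]='e'->'b', delta=(2-5)*11^1 mod 257 = 224, hash=62+224 mod 257 = 29
Option B: s[1]='f'->'c', delta=(3-6)*11^4 mod 257 = 24, hash=62+24 mod 257 = 86 <-- target
Option C: s[2]='f'->'g', delta=(7-6)*11^3 mod 257 = 46, hash=62+46 mod 257 = 108
Option D: s[2]='f'->'b', delta=(2-6)*11^3 mod 257 = 73, hash=62+73 mod 257 = 135

Answer: B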